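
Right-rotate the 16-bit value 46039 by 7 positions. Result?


Rotate 0b1011001111010111 right by 7 (16-bit) = 0b1010111101100111 = 44903

44903


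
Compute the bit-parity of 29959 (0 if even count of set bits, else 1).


0b111010100000111 has 8 ones => parity 0

0


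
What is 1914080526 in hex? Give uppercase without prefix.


1914080526 = 72168D0E hex

72168D0E


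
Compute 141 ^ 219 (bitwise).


0b10001101 ^ 0b11011011 = 0b1010110 = 86

86


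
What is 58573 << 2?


0b1110010011001101 << 2 = 0b111001001100110100 = 234292

234292


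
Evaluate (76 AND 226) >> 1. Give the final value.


Step 1: 76 & 226 = 64
Step 2: 64 >> 1 = 32

32


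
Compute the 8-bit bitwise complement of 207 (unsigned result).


~0b11001111 = 0b110000 = 48 (8-bit unsigned)

48


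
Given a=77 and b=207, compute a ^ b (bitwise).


77 ^ 207 = 130

130


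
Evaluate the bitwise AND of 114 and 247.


0b1110010 & 0b11110111 = 0b1110010 = 114

114


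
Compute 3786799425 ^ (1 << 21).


3786799425 ^ (1 << 21) = 3786799425 ^ 2097152 = 3784702273

3784702273


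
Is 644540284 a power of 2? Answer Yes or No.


0b100110011010101110011101111100. Multiple bits set => No

No


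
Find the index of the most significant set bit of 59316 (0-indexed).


0b1110011110110100. Highest set bit at position 15

15


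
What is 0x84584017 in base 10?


84584017 hex = 2220376087 decimal

2220376087


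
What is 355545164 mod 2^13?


355545164 & 8191 = 4172

4172


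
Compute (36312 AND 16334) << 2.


Step 1: 36312 & 16334 = 3528
Step 2: 3528 << 2 = 14112

14112


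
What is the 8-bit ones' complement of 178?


178 ^ 255 = 77

77


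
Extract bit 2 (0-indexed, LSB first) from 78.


0b1001110, position 2 = 1

1


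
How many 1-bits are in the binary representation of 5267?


0b1010010010011 has 6 set bits

6


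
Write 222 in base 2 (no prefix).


222 = 11011110 in binary

11011110


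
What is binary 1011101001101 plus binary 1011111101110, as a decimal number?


1011101001101 + 1011111101110 = 10111100111011 = 12091

12091


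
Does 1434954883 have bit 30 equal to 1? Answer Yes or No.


0b1010101100001111010110010000011, bit 30 = 1. Yes

Yes


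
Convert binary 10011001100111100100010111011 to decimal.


10011001100111100100010111011 in decimal = 322160827

322160827


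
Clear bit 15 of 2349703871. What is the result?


2349703871 & ~(1 << 15) = 2349671103

2349671103


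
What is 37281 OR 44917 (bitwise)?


0b1001000110100001 | 0b1010111101110101 = 0b1011111111110101 = 49141

49141


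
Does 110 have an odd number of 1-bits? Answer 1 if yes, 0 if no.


0b1101110 has 5 ones => parity 1

1


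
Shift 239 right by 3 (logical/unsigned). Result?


0b11101111 >> 3 = 0b11101 = 29

29


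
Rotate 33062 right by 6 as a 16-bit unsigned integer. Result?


Rotate 0b1000000100100110 right by 6 (16-bit) = 0b1001101000000100 = 39428

39428


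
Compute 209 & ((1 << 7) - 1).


209 & 127 = 81

81


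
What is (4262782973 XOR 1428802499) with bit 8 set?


Step 1: 4262782973 ^ 1428802499 = 2872912958
Step 2: 2872912958 | (1 << 8) = 2872912958 | 256 = 2872913214

2872913214


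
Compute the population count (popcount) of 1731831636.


0b1100111001110011010011101010100 has 17 set bits

17


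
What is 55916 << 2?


0b1101101001101100 << 2 = 0b110110100110110000 = 223664

223664


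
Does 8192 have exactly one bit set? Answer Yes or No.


0b10000000000000. Only one bit set => Yes

Yes


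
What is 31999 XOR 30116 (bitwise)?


0b111110011111111 ^ 0b111010110100100 = 0b100101011011 = 2395

2395


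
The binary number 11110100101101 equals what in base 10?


11110100101101 in decimal = 15661

15661


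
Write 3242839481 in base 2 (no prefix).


3242839481 = 11000001010010011100110110111001 in binary

11000001010010011100110110111001


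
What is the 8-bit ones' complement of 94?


94 ^ 255 = 161

161


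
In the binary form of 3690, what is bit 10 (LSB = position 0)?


0b111001101010, position 10 = 1

1


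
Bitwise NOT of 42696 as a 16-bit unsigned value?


~0b1010011011001000 = 0b101100100110111 = 22839 (16-bit unsigned)

22839


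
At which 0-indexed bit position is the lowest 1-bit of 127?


0b1111111. Lowest set bit at position 0

0


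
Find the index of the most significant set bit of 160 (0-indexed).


0b10100000. Highest set bit at position 7

7


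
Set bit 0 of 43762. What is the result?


43762 | (1 << 0) = 43762 | 1 = 43763

43763


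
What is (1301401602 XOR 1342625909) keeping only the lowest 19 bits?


Step 1: 1301401602 ^ 1342625909 = 496437367
Step 2: 496437367 & 524287 = 460919

460919


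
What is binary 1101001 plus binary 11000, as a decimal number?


1101001 + 11000 = 10000001 = 129

129


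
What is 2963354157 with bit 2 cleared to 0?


2963354157 & ~(1 << 2) = 2963354153

2963354153


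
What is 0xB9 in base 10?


B9 hex = 185 decimal

185


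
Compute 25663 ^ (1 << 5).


25663 ^ (1 << 5) = 25663 ^ 32 = 25631

25631


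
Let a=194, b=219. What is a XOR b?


194 ^ 219 = 25

25


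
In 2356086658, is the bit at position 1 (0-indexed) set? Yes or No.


0b10001100011011110000011110000010, bit 1 = 1. Yes

Yes


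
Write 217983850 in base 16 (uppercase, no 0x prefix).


217983850 = CFE2B6A hex

CFE2B6A


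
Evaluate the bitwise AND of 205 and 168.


0b11001101 & 0b10101000 = 0b10001000 = 136

136


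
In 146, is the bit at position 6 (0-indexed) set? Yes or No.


0b10010010, bit 6 = 0. No

No


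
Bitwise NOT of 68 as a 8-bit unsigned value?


~0b1000100 = 0b10111011 = 187 (8-bit unsigned)

187


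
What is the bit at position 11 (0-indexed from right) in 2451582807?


0b10010010001000000010111101010111, position 11 = 1

1


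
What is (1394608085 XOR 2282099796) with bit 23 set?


Step 1: 1394608085 ^ 2282099796 = 3676705665
Step 2: 3676705665 | (1 << 23) = 3676705665 | 8388608 = 3685094273

3685094273


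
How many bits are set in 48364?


0b1011110011101100 has 10 set bits

10


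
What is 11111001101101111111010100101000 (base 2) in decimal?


11111001101101111111010100101000 in decimal = 4189582632

4189582632


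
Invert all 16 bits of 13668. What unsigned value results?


13668 ^ 65535 = 51867

51867


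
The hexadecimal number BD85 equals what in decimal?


BD85 hex = 48517 decimal

48517


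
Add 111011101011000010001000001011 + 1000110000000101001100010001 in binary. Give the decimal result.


111011101011000010001000001011 + 1000110000000101001100010001 = 1000100011011000111010100011100 = 1147958556

1147958556


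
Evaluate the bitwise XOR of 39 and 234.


0b100111 ^ 0b11101010 = 0b11001101 = 205

205


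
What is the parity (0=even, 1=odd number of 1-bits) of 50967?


0b1100011100010111 has 9 ones => parity 1

1


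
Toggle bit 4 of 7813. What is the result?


7813 ^ (1 << 4) = 7813 ^ 16 = 7829

7829


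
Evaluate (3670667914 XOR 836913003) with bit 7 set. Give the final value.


Step 1: 3670667914 ^ 836913003 = 3945510369
Step 2: 3945510369 | (1 << 7) = 3945510369 | 128 = 3945510369

3945510369


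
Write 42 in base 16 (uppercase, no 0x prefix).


42 = 2A hex

2A


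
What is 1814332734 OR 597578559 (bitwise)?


0b1101100001001001000010100111110 | 0b100011100111100101001100111111 = 0b1101111101111101101011100111111 = 1874777919

1874777919


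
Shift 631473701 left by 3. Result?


0b100101101000111000011000100101 << 3 = 0b100101101000111000011000100101000 = 5051789608

5051789608


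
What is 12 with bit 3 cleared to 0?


12 & ~(1 << 3) = 4

4


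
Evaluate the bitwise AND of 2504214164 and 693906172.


0b10010101010000110100011010010100 & 0b101001010111000010101011111100 = 0b1010000000000001010010100 = 20972180

20972180


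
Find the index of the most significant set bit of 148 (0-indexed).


0b10010100. Highest set bit at position 7

7


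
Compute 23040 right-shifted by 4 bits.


0b101101000000000 >> 4 = 0b10110100000 = 1440

1440


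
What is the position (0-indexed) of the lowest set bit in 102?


0b1100110. Lowest set bit at position 1

1


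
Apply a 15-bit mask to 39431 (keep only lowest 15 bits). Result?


39431 & 32767 = 6663

6663


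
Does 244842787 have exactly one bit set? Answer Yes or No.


0b1110100110000000000100100011. Multiple bits set => No

No


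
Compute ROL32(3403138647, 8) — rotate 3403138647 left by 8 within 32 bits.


Rotate 0b11001010110101111100011001010111 left by 8 (32-bit) = 0b11010111110001100101011111001010 = 3620100042

3620100042


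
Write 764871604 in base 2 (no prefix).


764871604 = 101101100101110000001110110100 in binary

101101100101110000001110110100


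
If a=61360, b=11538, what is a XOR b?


61360 ^ 11538 = 49826

49826


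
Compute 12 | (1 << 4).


12 | (1 << 4) = 12 | 16 = 28

28


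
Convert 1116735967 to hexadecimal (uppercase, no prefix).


1116735967 = 429009DF hex

429009DF


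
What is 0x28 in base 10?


28 hex = 40 decimal

40


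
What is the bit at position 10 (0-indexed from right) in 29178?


0b111000111111010, position 10 = 0

0


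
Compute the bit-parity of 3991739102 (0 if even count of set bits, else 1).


0b11101101111011010001101011011110 has 21 ones => parity 1

1


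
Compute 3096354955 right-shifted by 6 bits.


0b10111000100011101010000010001011 >> 6 = 0b10111000100011101010000010 = 48380546

48380546


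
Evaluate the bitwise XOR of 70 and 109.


0b1000110 ^ 0b1101101 = 0b101011 = 43

43


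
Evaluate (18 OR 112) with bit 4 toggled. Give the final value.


Step 1: 18 | 112 = 114
Step 2: 114 ^ (1 << 4) = 114 ^ 16 = 98

98


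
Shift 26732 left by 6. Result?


0b110100001101100 << 6 = 0b110100001101100000000 = 1710848

1710848


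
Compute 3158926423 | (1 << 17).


3158926423 | (1 << 17) = 3158926423 | 131072 = 3159057495

3159057495


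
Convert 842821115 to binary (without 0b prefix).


842821115 = 110010001111000110110111111011 in binary

110010001111000110110111111011


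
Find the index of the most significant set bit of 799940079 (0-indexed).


0b101111101011100001110111101111. Highest set bit at position 29

29


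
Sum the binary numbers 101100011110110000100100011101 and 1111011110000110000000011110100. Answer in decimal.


101100011110110000100100011101 + 1111011110000110000000011110100 = 10101000001111100000101000010001 = 2822638097

2822638097


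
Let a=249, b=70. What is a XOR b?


249 ^ 70 = 191

191


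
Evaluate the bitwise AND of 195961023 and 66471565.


0b1011101011100010000010111111 & 0b11111101100100011010001101 = 0b11101001100000000010001101 = 61210765

61210765


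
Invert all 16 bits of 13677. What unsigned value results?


13677 ^ 65535 = 51858

51858


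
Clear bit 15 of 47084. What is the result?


47084 & ~(1 << 15) = 14316

14316


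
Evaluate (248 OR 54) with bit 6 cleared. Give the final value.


Step 1: 248 | 54 = 254
Step 2: 254 & ~(1 << 6) = 190

190


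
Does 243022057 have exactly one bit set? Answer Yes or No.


0b1110011111000011100011101001. Multiple bits set => No

No


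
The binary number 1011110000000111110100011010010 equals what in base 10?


1011110000000111110100011010010 in decimal = 1577314514

1577314514


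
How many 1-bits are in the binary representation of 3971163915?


0b11101100101100110010011100001011 has 17 set bits

17


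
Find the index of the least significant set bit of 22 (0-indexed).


0b10110. Lowest set bit at position 1

1


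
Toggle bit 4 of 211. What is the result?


211 ^ (1 << 4) = 211 ^ 16 = 195

195


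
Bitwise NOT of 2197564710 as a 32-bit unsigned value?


~0b10000010111111000010110100100110 = 0b1111101000000111101001011011001 = 2097402585 (32-bit unsigned)

2097402585


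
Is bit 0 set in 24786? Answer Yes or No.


0b110000011010010, bit 0 = 0. No

No


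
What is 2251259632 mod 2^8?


2251259632 & 255 = 240

240


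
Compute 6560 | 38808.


0b1100110100000 | 0b1001011110011000 = 0b1001111110111000 = 40888

40888


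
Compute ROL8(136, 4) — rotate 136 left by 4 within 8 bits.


Rotate 0b10001000 left by 4 (8-bit) = 0b10001000 = 136

136


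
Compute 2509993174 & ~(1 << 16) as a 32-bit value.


2509993174 & ~(1 << 16) = 2509927638

2509927638


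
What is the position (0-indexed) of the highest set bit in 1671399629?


0b1100011100111111000100011001101. Highest set bit at position 30

30


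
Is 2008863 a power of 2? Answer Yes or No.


0b111101010011100011111. Multiple bits set => No

No


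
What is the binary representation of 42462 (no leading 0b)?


42462 = 1010010111011110 in binary

1010010111011110


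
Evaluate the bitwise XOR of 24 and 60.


0b11000 ^ 0b111100 = 0b100100 = 36

36


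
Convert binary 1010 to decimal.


1010 in decimal = 10

10


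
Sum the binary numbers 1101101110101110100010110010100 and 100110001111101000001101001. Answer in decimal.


1101101110101110100010110010100 + 100110001111101000001101001 = 1110010100111110001010111111101 = 1923028477

1923028477


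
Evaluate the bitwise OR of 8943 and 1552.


0b10001011101111 | 0b11000010000 = 0b10011011111111 = 9983

9983


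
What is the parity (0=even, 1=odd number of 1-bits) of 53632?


0b1101000110000000 has 5 ones => parity 1

1


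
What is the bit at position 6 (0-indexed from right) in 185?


0b10111001, position 6 = 0

0


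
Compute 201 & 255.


0b11001001 & 0b11111111 = 0b11001001 = 201

201


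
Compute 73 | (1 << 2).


73 | (1 << 2) = 73 | 4 = 77

77


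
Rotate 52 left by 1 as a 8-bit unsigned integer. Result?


Rotate 0b110100 left by 1 (8-bit) = 0b1101000 = 104

104


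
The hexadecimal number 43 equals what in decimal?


43 hex = 67 decimal

67


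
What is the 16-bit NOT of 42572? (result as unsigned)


~0b1010011001001100 = 0b101100110110011 = 22963 (16-bit unsigned)

22963


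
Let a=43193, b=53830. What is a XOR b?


43193 ^ 53830 = 31487

31487


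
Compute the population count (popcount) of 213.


0b11010101 has 5 set bits

5


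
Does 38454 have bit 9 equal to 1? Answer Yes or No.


0b1001011000110110, bit 9 = 1. Yes

Yes


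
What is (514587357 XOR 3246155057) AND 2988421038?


Step 1: 514587357 ^ 3246155057 = 3755450348
Step 2: 3755450348 & 2988421038 = 2451017644

2451017644


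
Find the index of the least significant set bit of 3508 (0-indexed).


0b110110110100. Lowest set bit at position 2

2


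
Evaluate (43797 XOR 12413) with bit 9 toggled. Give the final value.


Step 1: 43797 ^ 12413 = 39784
Step 2: 39784 ^ (1 << 9) = 39784 ^ 512 = 39272

39272


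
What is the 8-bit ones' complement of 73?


73 ^ 255 = 182

182


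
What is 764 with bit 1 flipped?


764 ^ (1 << 1) = 764 ^ 2 = 766

766


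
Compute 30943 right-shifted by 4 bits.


0b111100011011111 >> 4 = 0b11110001101 = 1933

1933


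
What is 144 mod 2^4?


144 & 15 = 0

0


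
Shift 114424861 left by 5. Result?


0b110110100011111110000011101 << 5 = 0b11011010001111111000001110100000 = 3661595552

3661595552


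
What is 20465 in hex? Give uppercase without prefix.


20465 = 4FF1 hex

4FF1


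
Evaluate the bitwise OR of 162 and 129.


0b10100010 | 0b10000001 = 0b10100011 = 163

163


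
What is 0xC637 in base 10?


C637 hex = 50743 decimal

50743


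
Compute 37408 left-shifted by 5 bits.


0b1001001000100000 << 5 = 0b100100100010000000000 = 1197056

1197056


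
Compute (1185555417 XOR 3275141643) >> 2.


Step 1: 1185555417 ^ 3275141643 = 2241630674
Step 2: 2241630674 >> 2 = 560407668

560407668


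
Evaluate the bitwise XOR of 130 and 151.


0b10000010 ^ 0b10010111 = 0b10101 = 21

21


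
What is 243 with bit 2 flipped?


243 ^ (1 << 2) = 243 ^ 4 = 247

247


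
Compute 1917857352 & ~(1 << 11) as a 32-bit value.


1917857352 & ~(1 << 11) = 1917855304

1917855304


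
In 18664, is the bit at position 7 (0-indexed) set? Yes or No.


0b100100011101000, bit 7 = 1. Yes

Yes


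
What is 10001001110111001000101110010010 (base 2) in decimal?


10001001110111001000101110010010 in decimal = 2312932242

2312932242


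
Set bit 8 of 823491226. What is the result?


823491226 | (1 << 8) = 823491226 | 256 = 823491482

823491482


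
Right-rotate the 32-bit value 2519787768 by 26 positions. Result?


Rotate 0b10010110001100001110100011111000 right by 26 (32-bit) = 0b10001100001110100011111000100101 = 2352627237

2352627237


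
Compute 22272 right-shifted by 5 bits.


0b101011100000000 >> 5 = 0b1010111000 = 696

696


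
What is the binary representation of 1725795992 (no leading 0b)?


1725795992 = 1100110110111011000111010011000 in binary

1100110110111011000111010011000


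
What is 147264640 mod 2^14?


147264640 & 16383 = 5248

5248


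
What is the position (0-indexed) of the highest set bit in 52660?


0b1100110110110100. Highest set bit at position 15

15


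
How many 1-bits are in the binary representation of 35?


0b100011 has 3 set bits

3


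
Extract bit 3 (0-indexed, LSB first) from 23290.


0b101101011111010, position 3 = 1

1


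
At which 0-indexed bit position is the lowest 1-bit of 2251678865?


0b10000110001101011110010010010001. Lowest set bit at position 0

0


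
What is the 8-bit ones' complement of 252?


252 ^ 255 = 3

3


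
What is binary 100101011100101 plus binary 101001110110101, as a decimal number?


100101011100101 + 101001110110101 = 1001111010011010 = 40602

40602


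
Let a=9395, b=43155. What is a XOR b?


9395 ^ 43155 = 35872

35872


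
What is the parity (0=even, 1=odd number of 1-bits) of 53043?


0b1100111100110011 has 10 ones => parity 0

0


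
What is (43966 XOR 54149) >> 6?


Step 1: 43966 ^ 54149 = 30779
Step 2: 30779 >> 6 = 480

480


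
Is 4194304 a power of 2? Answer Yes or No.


0b10000000000000000000000. Only one bit set => Yes

Yes


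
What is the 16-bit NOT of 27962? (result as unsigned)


~0b110110100111010 = 0b1001001011000101 = 37573 (16-bit unsigned)

37573


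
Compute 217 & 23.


0b11011001 & 0b10111 = 0b10001 = 17

17


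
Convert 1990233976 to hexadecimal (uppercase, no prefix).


1990233976 = 76A08F78 hex

76A08F78


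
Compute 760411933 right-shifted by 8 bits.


0b101101010100101111011100011101 >> 8 = 0b1011010101001011110111 = 2970359

2970359


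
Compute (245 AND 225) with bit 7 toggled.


Step 1: 245 & 225 = 225
Step 2: 225 ^ (1 << 7) = 225 ^ 128 = 97

97


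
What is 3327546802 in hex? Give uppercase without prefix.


3327546802 = C65655B2 hex

C65655B2


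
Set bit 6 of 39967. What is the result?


39967 | (1 << 6) = 39967 | 64 = 40031

40031


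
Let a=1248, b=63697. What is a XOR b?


1248 ^ 63697 = 64561

64561


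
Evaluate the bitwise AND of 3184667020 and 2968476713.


0b10111101110100100010100110001100 & 0b10110000111011110101110000101001 = 0b10110000110000100000100000001000 = 2965506056

2965506056


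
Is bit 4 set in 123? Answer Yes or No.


0b1111011, bit 4 = 1. Yes

Yes


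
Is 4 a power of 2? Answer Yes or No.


0b100. Only one bit set => Yes

Yes


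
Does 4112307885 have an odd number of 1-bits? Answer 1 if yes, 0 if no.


0b11110101000111001101011010101101 has 19 ones => parity 1

1


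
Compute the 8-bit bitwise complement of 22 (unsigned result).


~0b10110 = 0b11101001 = 233 (8-bit unsigned)

233


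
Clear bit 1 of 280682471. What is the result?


280682471 & ~(1 << 1) = 280682469

280682469


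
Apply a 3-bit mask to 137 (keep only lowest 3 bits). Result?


137 & 7 = 1

1


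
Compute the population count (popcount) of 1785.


0b11011111001 has 8 set bits

8


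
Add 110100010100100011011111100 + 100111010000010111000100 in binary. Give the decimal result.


110100010100100011011111100 + 100111010000010111000100 = 111001001110100110011000000 = 120016064

120016064


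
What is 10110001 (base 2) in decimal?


10110001 in decimal = 177

177


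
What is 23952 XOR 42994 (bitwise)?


0b101110110010000 ^ 0b1010011111110010 = 0b1111101001100010 = 64098

64098


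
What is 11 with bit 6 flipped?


11 ^ (1 << 6) = 11 ^ 64 = 75

75


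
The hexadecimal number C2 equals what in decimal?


C2 hex = 194 decimal

194


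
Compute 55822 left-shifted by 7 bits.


0b1101101000001110 << 7 = 0b11011010000011100000000 = 7145216

7145216


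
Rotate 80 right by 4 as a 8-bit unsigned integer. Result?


Rotate 0b1010000 right by 4 (8-bit) = 0b101 = 5

5


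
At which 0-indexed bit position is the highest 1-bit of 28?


0b11100. Highest set bit at position 4

4


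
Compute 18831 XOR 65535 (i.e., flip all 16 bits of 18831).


18831 ^ 65535 = 46704

46704


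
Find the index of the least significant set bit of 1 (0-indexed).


0b1. Lowest set bit at position 0

0


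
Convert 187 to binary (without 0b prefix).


187 = 10111011 in binary

10111011


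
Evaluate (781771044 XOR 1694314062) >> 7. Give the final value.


Step 1: 781771044 ^ 1694314062 = 1248186218
Step 2: 1248186218 >> 7 = 9751454

9751454


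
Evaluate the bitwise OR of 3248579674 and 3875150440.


0b11000001101000010110010001011010 | 0b11100110111110100001101001101000 = 0b11100111111110110111111001111010 = 3892018810

3892018810


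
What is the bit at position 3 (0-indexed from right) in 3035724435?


0b10110100111100010111101010010011, position 3 = 0

0


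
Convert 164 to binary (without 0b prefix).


164 = 10100100 in binary

10100100


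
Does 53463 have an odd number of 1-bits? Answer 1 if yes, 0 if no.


0b1101000011010111 has 9 ones => parity 1

1


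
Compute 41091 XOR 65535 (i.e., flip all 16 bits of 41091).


41091 ^ 65535 = 24444

24444


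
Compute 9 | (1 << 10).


9 | (1 << 10) = 9 | 1024 = 1033

1033


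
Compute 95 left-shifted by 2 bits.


0b1011111 << 2 = 0b101111100 = 380

380


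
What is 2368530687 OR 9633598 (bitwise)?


0b10001101001011001110100011111111 | 0b100100101111111100111110 = 0b10001101101111101111111111111111 = 2378104831

2378104831


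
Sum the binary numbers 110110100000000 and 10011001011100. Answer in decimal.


110110100000000 + 10011001011100 = 1001001101011100 = 37724

37724


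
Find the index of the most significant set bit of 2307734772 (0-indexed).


0b10001001100011010011110011110100. Highest set bit at position 31

31


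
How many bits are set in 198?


0b11000110 has 4 set bits

4


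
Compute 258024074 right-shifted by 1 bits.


0b1111011000010010001010001010 >> 1 = 0b111101100001001000101000101 = 129012037

129012037


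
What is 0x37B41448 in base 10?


37B41448 hex = 934548552 decimal

934548552


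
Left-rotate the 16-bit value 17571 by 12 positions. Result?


Rotate 0b100010010100011 left by 12 (16-bit) = 0b11010001001010 = 13386

13386


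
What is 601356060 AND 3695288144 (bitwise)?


0b100011110101111111011100011100 & 0b11011100010000011001111101010000 = 0b10000011001011100010000 = 4298512

4298512


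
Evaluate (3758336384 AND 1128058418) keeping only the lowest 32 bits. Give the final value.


Step 1: 3758336384 & 1128058418 = 1073776640
Step 2: 1073776640 & 4294967295 = 1073776640

1073776640


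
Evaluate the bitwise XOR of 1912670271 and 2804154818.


0b1110010000000010000100000111111 ^ 0b10100111001001000000000111000010 = 0b11010101001001010000100111111101 = 3575974397

3575974397


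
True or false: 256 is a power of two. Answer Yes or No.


0b100000000. Only one bit set => Yes

Yes


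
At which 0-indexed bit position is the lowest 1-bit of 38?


0b100110. Lowest set bit at position 1

1


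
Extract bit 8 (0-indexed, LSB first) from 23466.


0b101101110101010, position 8 = 1

1


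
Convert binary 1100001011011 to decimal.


1100001011011 in decimal = 6235

6235


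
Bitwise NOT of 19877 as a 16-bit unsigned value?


~0b100110110100101 = 0b1011001001011010 = 45658 (16-bit unsigned)

45658


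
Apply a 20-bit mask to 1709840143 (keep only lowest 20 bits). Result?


1709840143 & 1048575 = 661263

661263


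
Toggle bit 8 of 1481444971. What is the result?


1481444971 ^ (1 << 8) = 1481444971 ^ 256 = 1481445227

1481445227


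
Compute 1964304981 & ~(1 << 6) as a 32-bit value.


1964304981 & ~(1 << 6) = 1964304917

1964304917


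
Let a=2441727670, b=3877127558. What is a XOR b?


2441727670 ^ 3877127558 = 1989249840

1989249840


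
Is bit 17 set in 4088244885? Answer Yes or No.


0b11110011101011011010101010010101, bit 17 = 0. No

No


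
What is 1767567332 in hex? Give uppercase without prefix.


1767567332 = 695AEFE4 hex

695AEFE4


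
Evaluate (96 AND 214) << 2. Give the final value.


Step 1: 96 & 214 = 64
Step 2: 64 << 2 = 256

256


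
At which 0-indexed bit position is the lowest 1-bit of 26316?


0b110011011001100. Lowest set bit at position 2

2


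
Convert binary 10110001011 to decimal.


10110001011 in decimal = 1419

1419


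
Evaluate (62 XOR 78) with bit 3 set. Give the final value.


Step 1: 62 ^ 78 = 112
Step 2: 112 | (1 << 3) = 112 | 8 = 120

120


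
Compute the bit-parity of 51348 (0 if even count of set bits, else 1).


0b1100100010010100 has 6 ones => parity 0

0


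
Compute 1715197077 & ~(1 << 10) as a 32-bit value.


1715197077 & ~(1 << 10) = 1715196053

1715196053


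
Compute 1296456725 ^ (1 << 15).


1296456725 ^ (1 << 15) = 1296456725 ^ 32768 = 1296489493

1296489493


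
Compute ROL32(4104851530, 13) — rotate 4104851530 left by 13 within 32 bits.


Rotate 0b11110100101010110001000001001010 left by 13 (32-bit) = 0b1100010000010010101111010010101 = 1644781205

1644781205


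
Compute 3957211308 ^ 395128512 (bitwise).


0b11101011110111100100000010101100 ^ 0b10111100011010010111011000000 = 0b11111100010100110110111001101100 = 4233326188

4233326188


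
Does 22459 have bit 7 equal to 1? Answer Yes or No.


0b101011110111011, bit 7 = 1. Yes

Yes


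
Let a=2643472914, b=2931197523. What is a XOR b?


2643472914 ^ 2931197523 = 858174529

858174529


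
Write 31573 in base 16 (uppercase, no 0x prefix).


31573 = 7B55 hex

7B55


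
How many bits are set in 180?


0b10110100 has 4 set bits

4


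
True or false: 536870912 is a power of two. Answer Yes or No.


0b100000000000000000000000000000. Only one bit set => Yes

Yes


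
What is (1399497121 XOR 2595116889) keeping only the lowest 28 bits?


Step 1: 1399497121 ^ 2595116889 = 3385128696
Step 2: 3385128696 & 268435455 = 163903224

163903224


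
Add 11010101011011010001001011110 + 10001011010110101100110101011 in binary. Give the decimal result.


11010101011011010001001011110 + 10001011010110101100110101011 = 101100000110001111110000001001 = 739834889

739834889


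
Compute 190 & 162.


0b10111110 & 0b10100010 = 0b10100010 = 162

162


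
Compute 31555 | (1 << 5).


31555 | (1 << 5) = 31555 | 32 = 31587

31587


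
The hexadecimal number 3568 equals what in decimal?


3568 hex = 13672 decimal

13672


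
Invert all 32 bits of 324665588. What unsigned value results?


324665588 ^ 4294967295 = 3970301707

3970301707


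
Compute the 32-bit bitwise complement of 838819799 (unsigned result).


~0b110001111111110101111111010111 = 0b11001110000000001010000000101000 = 3456147496 (32-bit unsigned)

3456147496


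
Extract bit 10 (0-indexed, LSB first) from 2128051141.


0b1111110110101110111101111000101, position 10 = 0

0


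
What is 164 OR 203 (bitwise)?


0b10100100 | 0b11001011 = 0b11101111 = 239

239


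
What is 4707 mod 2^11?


4707 & 2047 = 611

611


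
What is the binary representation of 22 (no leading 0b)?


22 = 10110 in binary

10110


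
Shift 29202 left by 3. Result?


0b111001000010010 << 3 = 0b111001000010010000 = 233616

233616


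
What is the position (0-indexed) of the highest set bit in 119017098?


0b111000110000000111010001010. Highest set bit at position 26

26


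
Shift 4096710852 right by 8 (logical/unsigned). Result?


0b11110100001011101101100011000100 >> 8 = 0b111101000010111011011000 = 16002776

16002776


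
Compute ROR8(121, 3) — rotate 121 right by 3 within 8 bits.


Rotate 0b1111001 right by 3 (8-bit) = 0b101111 = 47

47


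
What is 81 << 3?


0b1010001 << 3 = 0b1010001000 = 648

648


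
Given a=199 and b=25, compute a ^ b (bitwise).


199 ^ 25 = 222

222


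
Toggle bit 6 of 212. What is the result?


212 ^ (1 << 6) = 212 ^ 64 = 148

148


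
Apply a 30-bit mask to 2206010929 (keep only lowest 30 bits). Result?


2206010929 & 1073741823 = 58527281

58527281


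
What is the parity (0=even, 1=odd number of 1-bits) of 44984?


0b1010111110111000 has 10 ones => parity 0

0


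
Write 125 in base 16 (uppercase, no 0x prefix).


125 = 7D hex

7D


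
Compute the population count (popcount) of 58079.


0b1110001011011111 has 11 set bits

11


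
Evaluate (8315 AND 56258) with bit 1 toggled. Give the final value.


Step 1: 8315 & 56258 = 66
Step 2: 66 ^ (1 << 1) = 66 ^ 2 = 64

64


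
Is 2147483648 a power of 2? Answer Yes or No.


0b10000000000000000000000000000000. Only one bit set => Yes

Yes


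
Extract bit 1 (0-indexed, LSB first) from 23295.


0b101101011111111, position 1 = 1

1


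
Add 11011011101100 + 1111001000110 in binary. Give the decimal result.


11011011101100 + 1111001000110 = 101010100110010 = 21810

21810


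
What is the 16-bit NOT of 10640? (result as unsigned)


~0b10100110010000 = 0b1101011001101111 = 54895 (16-bit unsigned)

54895


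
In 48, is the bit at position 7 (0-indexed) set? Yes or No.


0b110000, bit 7 = 0. No

No


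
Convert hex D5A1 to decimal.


D5A1 hex = 54689 decimal

54689


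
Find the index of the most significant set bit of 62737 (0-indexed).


0b1111010100010001. Highest set bit at position 15

15


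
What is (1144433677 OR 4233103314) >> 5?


Step 1: 1144433677 | 4233103314 = 4235636703
Step 2: 4235636703 >> 5 = 132363646

132363646


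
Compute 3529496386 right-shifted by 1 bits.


0b11010010010111111101011101000010 >> 1 = 0b1101001001011111110101110100001 = 1764748193

1764748193


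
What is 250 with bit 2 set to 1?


250 | (1 << 2) = 250 | 4 = 254

254


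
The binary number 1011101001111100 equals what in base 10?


1011101001111100 in decimal = 47740

47740


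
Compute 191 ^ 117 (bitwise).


0b10111111 ^ 0b1110101 = 0b11001010 = 202

202


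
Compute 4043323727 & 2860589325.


0b11110001000000000011100101001111 & 0b10101010100000010010000100001101 = 0b10100000000000000010000100001101 = 2684363021

2684363021


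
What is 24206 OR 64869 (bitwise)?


0b101111010001110 | 0b1111110101100101 = 0b1111111111101111 = 65519

65519


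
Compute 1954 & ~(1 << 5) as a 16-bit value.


1954 & ~(1 << 5) = 1922

1922


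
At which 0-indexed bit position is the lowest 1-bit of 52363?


0b1100110010001011. Lowest set bit at position 0

0


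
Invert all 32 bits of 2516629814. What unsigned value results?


2516629814 ^ 4294967295 = 1778337481

1778337481


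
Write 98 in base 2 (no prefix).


98 = 1100010 in binary

1100010


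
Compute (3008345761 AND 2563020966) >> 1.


Step 1: 3008345761 & 2563020966 = 2420412576
Step 2: 2420412576 >> 1 = 1210206288

1210206288


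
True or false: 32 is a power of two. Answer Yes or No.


0b100000. Only one bit set => Yes

Yes


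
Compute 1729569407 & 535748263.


0b1100111000101110010001001111111 & 0b11111111011101101111010100111 = 0b111000001100000001000100111 = 117834279

117834279


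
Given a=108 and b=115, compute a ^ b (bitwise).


108 ^ 115 = 31

31


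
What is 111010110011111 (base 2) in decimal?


111010110011111 in decimal = 30111

30111


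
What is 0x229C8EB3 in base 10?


229C8EB3 hex = 580685491 decimal

580685491


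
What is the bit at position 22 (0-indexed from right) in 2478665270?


0b10010011101111010110111000110110, position 22 = 0

0


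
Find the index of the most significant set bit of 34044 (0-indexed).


0b1000010011111100. Highest set bit at position 15

15


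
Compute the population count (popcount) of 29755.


0b111010000111011 has 9 set bits

9


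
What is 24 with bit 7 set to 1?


24 | (1 << 7) = 24 | 128 = 152

152


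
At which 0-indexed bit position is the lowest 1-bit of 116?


0b1110100. Lowest set bit at position 2

2


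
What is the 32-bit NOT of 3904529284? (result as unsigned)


~0b11101000101110100110001110000100 = 0b10111010001011001110001111011 = 390438011 (32-bit unsigned)

390438011


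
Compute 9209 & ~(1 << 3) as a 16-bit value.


9209 & ~(1 << 3) = 9201

9201


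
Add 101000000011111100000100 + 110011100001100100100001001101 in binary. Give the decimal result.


101000000011111100000100 + 110011100001100100100001001101 = 110100001001101000011101010001 = 874940241

874940241


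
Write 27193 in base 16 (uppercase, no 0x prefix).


27193 = 6A39 hex

6A39


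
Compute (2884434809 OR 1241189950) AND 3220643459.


Step 1: 2884434809 | 1241189950 = 3959422847
Step 2: 3959422847 & 3220643459 = 2885099011

2885099011


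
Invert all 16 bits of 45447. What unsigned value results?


45447 ^ 65535 = 20088

20088


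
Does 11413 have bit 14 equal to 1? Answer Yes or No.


0b10110010010101, bit 14 = 0. No

No


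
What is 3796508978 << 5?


0b11100010010010100010000100110010 << 5 = 0b1110001001001010001000010011001000000 = 121488287296

121488287296


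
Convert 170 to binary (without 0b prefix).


170 = 10101010 in binary

10101010


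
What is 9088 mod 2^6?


9088 & 63 = 0

0


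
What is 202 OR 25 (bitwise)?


0b11001010 | 0b11001 = 0b11011011 = 219

219


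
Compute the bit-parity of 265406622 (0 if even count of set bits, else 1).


0b1111110100011100100010011110 has 16 ones => parity 0

0


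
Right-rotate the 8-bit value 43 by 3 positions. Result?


Rotate 0b101011 right by 3 (8-bit) = 0b1100101 = 101

101


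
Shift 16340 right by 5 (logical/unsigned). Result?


0b11111111010100 >> 5 = 0b111111110 = 510

510


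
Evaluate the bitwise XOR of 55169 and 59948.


0b1101011110000001 ^ 0b1110101000101100 = 0b11110110101101 = 15789

15789


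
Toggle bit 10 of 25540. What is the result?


25540 ^ (1 << 10) = 25540 ^ 1024 = 26564

26564


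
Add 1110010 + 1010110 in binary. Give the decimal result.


1110010 + 1010110 = 11001000 = 200

200


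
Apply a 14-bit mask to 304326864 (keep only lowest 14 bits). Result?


304326864 & 16383 = 10448

10448


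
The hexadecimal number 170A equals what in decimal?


170A hex = 5898 decimal

5898


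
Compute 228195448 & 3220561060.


0b1101100110011111110001111000 & 0b10111111111101011101110010100100 = 0b1101100100011101110000100000 = 227662880

227662880


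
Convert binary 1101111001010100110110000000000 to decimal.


1101111001010100110110000000000 in decimal = 1865051136

1865051136


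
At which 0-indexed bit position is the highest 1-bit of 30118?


0b111010110100110. Highest set bit at position 14

14


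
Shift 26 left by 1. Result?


0b11010 << 1 = 0b110100 = 52

52


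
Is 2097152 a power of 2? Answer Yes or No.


0b1000000000000000000000. Only one bit set => Yes

Yes


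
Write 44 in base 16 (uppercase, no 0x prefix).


44 = 2C hex

2C


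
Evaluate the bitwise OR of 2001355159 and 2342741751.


0b1110111010010100100000110010111 | 0b10001011101000110110011011110111 = 0b11111111111010110110011111110111 = 4293617655

4293617655


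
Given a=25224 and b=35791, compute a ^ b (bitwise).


25224 ^ 35791 = 59719

59719


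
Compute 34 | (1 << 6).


34 | (1 << 6) = 34 | 64 = 98

98


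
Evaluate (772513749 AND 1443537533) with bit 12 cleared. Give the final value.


Step 1: 772513749 & 1443537533 = 101352021
Step 2: 101352021 & ~(1 << 12) = 101352021

101352021


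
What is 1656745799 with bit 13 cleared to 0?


1656745799 & ~(1 << 13) = 1656737607

1656737607


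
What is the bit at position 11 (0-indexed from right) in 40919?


0b1001111111010111, position 11 = 1

1


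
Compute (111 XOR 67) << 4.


Step 1: 111 ^ 67 = 44
Step 2: 44 << 4 = 704

704


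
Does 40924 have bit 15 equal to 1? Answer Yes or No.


0b1001111111011100, bit 15 = 1. Yes

Yes


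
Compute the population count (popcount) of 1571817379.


0b1011101101100000000011110100011 has 15 set bits

15


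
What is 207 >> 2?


0b11001111 >> 2 = 0b110011 = 51

51


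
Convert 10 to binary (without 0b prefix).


10 = 1010 in binary

1010


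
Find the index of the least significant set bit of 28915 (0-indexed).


0b111000011110011. Lowest set bit at position 0

0


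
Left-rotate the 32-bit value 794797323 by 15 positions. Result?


Rotate 0b101111010111111010010100001011 left by 15 (32-bit) = 0b11010010100001011001011110101111 = 3531970479

3531970479


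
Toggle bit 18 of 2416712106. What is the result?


2416712106 ^ (1 << 18) = 2416712106 ^ 262144 = 2416449962

2416449962


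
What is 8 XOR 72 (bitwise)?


0b1000 ^ 0b1001000 = 0b1000000 = 64

64


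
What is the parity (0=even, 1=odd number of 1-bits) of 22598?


0b101100001000110 has 6 ones => parity 0

0


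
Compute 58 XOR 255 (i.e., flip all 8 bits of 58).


58 ^ 255 = 197

197


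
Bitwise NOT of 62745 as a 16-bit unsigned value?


~0b1111010100011001 = 0b101011100110 = 2790 (16-bit unsigned)

2790


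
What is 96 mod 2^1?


96 & 1 = 0

0


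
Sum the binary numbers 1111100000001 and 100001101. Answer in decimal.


1111100000001 + 100001101 = 10000000001110 = 8206

8206


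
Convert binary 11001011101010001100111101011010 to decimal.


11001011101010001100111101011010 in decimal = 3416837978

3416837978


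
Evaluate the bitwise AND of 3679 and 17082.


0b111001011111 & 0b100001010111010 = 0b1000011010 = 538

538


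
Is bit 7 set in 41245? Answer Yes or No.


0b1010000100011101, bit 7 = 0. No

No


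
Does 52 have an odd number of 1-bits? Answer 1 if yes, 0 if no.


0b110100 has 3 ones => parity 1

1


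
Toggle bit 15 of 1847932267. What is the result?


1847932267 ^ (1 << 15) = 1847932267 ^ 32768 = 1847965035

1847965035
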